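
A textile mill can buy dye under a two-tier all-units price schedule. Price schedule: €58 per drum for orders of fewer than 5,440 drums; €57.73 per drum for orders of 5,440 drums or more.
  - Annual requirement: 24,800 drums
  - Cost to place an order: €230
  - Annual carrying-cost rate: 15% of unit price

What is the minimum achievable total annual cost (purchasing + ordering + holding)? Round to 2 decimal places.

€1,448,362.41

H₁ = 15%×€58 = €8.7000;  H₂ = 15%×€57.73 = €8.6595
EOQ₁ = √(2×24,800×230/8.7000) = 1,145.10  (< 5,440, feasible at tier 1)
EOQ₂ = √(2×24,800×230/8.6595) = 1,147.78  (< 5,440 → use Q = 5,440 at tier-2 price)
TC(tier 1 (EOQ₁), Q≈1,145.1) = €1,448,362.41
TC(tier 2, Q≈5,440.0) = €1,456,306.37
Minimum at tier 1 (EOQ₁): €1,448,362.41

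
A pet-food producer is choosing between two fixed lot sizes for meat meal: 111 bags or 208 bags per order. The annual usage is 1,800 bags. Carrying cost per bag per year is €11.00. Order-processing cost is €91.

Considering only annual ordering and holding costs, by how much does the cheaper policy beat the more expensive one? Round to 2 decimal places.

€154.68

For each Q, cost = (D/Q)·S + (Q/2)·H.
TC(111) = (1,800/111)×91 + (111/2)×11 = €2,086.18
TC(208) = (1,800/208)×91 + (208/2)×11 = €1,931.50
Lots of 208 are cheaper by €154.68.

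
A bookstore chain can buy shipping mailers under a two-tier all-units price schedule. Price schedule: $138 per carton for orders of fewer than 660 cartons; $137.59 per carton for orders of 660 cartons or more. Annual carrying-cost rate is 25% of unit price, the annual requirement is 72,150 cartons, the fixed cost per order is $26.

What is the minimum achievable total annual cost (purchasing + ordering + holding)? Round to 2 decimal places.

H₁ = 25%×$138 = $34.5000;  H₂ = 25%×$137.59 = $34.3975
EOQ₁ = √(2×72,150×26/34.5000) = 329.77  (< 660, feasible at tier 1)
EOQ₂ = √(2×72,150×26/34.3975) = 330.26  (< 660 → use Q = 660 at tier-2 price)
TC(tier 1 (EOQ₁), Q≈329.8) = $9,968,077.04
TC(tier 2, Q≈660.0) = $9,941,311.95
Minimum at tier 2: $9,941,311.95

$9,941,311.95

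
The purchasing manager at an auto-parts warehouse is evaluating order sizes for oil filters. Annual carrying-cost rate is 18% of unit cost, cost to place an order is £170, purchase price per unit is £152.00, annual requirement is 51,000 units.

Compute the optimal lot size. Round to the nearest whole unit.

Carrying cost H = £152 × 18% = £27.3600/unit/yr
Optimal lot size Q* = (2 × 51,000 × £170 / £27.36)^½ ≈ 796.10

796 units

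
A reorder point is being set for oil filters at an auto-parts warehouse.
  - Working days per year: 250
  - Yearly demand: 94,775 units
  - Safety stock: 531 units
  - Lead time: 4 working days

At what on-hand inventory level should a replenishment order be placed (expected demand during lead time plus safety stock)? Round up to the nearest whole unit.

2,048 units

Daily demand d = 94,775 / 250 = 379.100 units/day
Demand during lead time = 379.100 × 4 = 1,516.40
Reorder point = 1,516.40 + 531 = 2,047.40 → round up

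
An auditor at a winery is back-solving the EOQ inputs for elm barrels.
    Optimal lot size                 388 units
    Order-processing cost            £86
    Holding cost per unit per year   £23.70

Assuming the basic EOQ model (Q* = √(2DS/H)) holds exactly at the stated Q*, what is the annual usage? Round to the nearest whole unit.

EOQ relation: Q² = 2DS/H, so rearrange for the unknown.
D = Q²H / (2S) = 388² × 23.7 / (2 × 86) = 20,743.56

20,744 units per year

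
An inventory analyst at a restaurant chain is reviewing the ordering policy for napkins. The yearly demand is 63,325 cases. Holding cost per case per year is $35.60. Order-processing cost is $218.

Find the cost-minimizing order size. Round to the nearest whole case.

881 cases

2DS/H = 2·63,325·218/35.6 = 775,553.37
EOQ = √775,553.37 ≈ 880.66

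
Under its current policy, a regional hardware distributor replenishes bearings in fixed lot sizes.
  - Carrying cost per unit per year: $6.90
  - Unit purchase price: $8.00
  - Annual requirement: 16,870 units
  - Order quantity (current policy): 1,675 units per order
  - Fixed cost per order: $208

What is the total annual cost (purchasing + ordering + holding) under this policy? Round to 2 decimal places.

$142,833.65

Orders/yr = 16,870/1,675 = 10.072; ordering cost = 10.072 × $208 = $2,094.90
Average inventory = 1,675/2 = 837.5; holding cost = 837.5 × $6.9 = $5,778.75
Purchase cost = D·C = 16,870 × 8 = $134,960.00
Total = $2,094.90 + $5,778.75 + $134,960.00 = $142,833.65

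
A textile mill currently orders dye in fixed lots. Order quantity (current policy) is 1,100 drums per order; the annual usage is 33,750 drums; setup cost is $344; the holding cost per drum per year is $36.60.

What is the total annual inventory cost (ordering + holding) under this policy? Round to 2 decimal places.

$30,684.55

Ordering: D/Q × S = 33,750/1,100 × $344 = $10,554.55
Holding:  Q/2 × H = 1,100/2 × $36.6 = $20,130.00
Total = $10,554.55 + $20,130.00 = $30,684.55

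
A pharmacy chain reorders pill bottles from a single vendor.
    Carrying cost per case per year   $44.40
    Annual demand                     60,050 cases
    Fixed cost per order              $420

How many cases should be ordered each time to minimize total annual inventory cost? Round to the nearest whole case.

Q* = √(2·D·S / H) = √(2·60,050·420 / 44.4) = √1,136,081.1 ≈ 1,065.87

1,066 cases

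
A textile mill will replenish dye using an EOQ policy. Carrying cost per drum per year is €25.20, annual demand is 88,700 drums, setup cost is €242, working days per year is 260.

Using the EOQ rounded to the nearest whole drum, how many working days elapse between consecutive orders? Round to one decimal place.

3.8 days

2DS/H = 2·88,700·242/25.2 = 1,703,603.17
EOQ = √1,703,603.17 ≈ 1,305.22 → Q = 1,305 drums
Days between orders = 260 / (D/Q) = 260 / 67.969 ≈ 3.825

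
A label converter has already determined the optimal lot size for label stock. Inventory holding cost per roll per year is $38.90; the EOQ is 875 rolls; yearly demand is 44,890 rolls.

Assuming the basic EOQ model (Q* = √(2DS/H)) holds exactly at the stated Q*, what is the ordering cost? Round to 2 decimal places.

From Q* = √(2DS/H) ⇒ Q*² = 2DS/H.
S = Q²H / (2D) = 875² × 38.9 / (2 × 44,890) = 331.7310

$331.73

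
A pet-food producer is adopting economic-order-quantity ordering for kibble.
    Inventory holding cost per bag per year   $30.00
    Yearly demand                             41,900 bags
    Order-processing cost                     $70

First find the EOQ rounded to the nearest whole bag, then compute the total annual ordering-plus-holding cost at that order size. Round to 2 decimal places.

$13,265.75

Q* = √(2·D·S / H) = √(2·41,900·70 / 30) = √195,533.3 ≈ 442.19 → Q = 442 bags
Ordering: D/Q × S = 41,900/442 × $70 = $6,635.75
Holding:  Q/2 × H = 442/2 × $30 = $6,630.00
Total = $6,635.75 + $6,630.00 = $13,265.75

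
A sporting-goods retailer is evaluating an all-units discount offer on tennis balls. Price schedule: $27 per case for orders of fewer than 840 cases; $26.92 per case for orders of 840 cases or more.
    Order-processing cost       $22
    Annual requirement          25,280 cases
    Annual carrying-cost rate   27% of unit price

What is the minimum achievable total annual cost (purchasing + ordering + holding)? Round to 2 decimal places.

$684,252.42

H₁ = 27%×$27 = $7.2900;  H₂ = 27%×$26.92 = $7.2684
EOQ₁ = √(2×25,280×22/7.2900) = 390.62  (< 840, feasible at tier 1)
EOQ₂ = √(2×25,280×22/7.2684) = 391.20  (< 840 → use Q = 840 at tier-2 price)
TC(tier 1 (EOQ₁), Q≈390.6) = $685,407.60
TC(tier 2, Q≈840.0) = $684,252.42
Minimum at tier 2: $684,252.42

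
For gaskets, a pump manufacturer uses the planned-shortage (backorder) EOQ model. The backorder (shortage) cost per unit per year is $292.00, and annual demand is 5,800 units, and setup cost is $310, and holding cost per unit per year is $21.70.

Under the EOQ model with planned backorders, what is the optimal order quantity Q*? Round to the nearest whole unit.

Q* = √(2DS/H) · √((H + b)/b)
   = √(2 × 5,800 × 310 / 21.7) · √((21.7 + 292) / 292)
   = 407.080 × 1.0365 ≈ 421.94

422 units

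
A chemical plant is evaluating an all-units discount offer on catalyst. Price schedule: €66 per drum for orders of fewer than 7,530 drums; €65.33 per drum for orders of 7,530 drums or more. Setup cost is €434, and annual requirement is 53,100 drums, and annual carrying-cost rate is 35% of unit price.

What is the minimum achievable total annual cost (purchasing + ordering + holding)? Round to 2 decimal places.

€3,537,229.70

H₁ = 35%×€66 = €23.1000;  H₂ = 35%×€65.33 = €22.8655
EOQ₁ = √(2×53,100×434/23.1000) = 1,412.54  (< 7,530, feasible at tier 1)
EOQ₂ = √(2×53,100×434/22.8655) = 1,419.77  (< 7,530 → use Q = 7,530 at tier-2 price)
TC(tier 1 (EOQ₁), Q≈1,412.5) = €3,537,229.70
TC(tier 2, Q≈7,530.0) = €3,558,172.09
Minimum at tier 1 (EOQ₁): €3,537,229.70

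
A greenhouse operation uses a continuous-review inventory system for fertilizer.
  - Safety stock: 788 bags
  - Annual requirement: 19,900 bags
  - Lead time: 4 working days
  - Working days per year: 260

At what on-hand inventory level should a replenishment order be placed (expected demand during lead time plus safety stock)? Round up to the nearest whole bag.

1,095 bags

Daily demand d = 19,900 / 260 = 76.538 bags/day
Demand during lead time = 76.538 × 4 = 306.15
Reorder point = 306.15 + 788 = 1,094.15 → round up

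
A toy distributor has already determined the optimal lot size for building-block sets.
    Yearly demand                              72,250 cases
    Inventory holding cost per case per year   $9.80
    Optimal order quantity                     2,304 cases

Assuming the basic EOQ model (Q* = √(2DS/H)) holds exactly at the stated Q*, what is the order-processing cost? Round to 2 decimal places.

$360.02

From Q* = √(2DS/H) ⇒ Q*² = 2DS/H.
S = Q²H / (2D) = 2,304² × 9.8 / (2 × 72,250) = 360.0171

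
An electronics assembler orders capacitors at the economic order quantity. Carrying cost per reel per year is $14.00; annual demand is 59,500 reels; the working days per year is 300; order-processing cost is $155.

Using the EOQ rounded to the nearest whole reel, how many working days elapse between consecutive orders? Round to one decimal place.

5.8 days

2DS/H = 2·59,500·155/14 = 1,317,500.00
EOQ = √1,317,500.00 ≈ 1,147.82 → Q = 1,148 reels
T = Q/D × 300 days = 1,148/59,500 × 300 = 5.788 days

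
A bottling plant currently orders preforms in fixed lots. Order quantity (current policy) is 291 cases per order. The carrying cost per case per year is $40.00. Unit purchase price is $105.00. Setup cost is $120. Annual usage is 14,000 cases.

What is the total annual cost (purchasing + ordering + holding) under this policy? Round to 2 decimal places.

Orders/yr = 14,000/291 = 48.110; ordering cost = 48.110 × $120 = $5,773.20
Average inventory = 291/2 = 145.5; holding cost = 145.5 × $40 = $5,820.00
Purchase cost = D·C = 14,000 × 105 = $1,470,000.00
Total = $5,773.20 + $5,820.00 + $1,470,000.00 = $1,481,593.20

$1,481,593.20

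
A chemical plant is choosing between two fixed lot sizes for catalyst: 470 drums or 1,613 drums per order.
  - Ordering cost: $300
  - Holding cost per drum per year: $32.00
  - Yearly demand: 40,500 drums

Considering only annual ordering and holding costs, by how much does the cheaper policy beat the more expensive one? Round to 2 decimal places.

For each Q, cost = (D/Q)·S + (Q/2)·H.
TC(470) = (40,500/470)×300 + (470/2)×32 = $33,371.06
TC(1,613) = (40,500/1,613)×300 + (1,613/2)×32 = $33,340.55
Cheaper: Q = 1,613.  Difference = $30.52

$30.52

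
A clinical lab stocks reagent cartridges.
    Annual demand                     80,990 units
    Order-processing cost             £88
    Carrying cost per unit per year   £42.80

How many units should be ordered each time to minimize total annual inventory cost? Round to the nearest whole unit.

577 units

EOQ = √(2DS/H) = √(2 × 80,990 × 88 / 42.8)
    = √(333,042.99) ≈ 577.10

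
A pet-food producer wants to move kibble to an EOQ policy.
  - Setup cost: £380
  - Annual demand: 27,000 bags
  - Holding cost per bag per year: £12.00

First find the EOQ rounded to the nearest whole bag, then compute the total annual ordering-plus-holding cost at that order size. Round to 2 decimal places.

Optimal lot size Q* = (2 × 27,000 × £380 / £12)^½ ≈ 1,307.67 → Q = 1,308 bags
Annual ordering cost = (D/Q)·S = (27,000/1,308) × 380 = £7,844.04
Annual holding cost  = (Q/2)·H = (1,308/2) × 12 = £7,848.00
Total = £7,844.04 + £7,848.00 = £15,692.04

£15,692.04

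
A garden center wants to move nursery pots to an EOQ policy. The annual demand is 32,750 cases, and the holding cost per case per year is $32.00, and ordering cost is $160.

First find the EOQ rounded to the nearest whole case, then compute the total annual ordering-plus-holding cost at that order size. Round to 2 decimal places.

Optimal lot size Q* = (2 × 32,750 × $160 / $32)^½ ≈ 572.28 → Q = 572 cases
Orders/yr = 32,750/572 = 57.255; ordering cost = 57.255 × $160 = $9,160.84
Average inventory = 572/2 = 286; holding cost = 286 × $32 = $9,152.00
Total = $9,160.84 + $9,152.00 = $18,312.84

$18,312.84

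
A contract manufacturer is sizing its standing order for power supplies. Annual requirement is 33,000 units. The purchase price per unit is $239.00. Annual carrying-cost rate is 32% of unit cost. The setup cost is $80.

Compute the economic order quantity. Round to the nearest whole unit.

Holding cost per unit per year: H = 32% × $239 = $76.4800
Q* = √(2·D·S / H) = √(2·33,000·80 / 76.48) = √69,037.7 ≈ 262.75

263 units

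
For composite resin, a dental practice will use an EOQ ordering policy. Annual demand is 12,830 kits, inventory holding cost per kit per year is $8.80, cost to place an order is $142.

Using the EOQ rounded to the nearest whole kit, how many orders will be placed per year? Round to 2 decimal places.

2DS/H = 2·12,830·142/8.8 = 414,059.09
EOQ = √414,059.09 ≈ 643.47 → Q = 643
N = D/Q = 12,830/643 ≈ 19.953 orders/yr

19.95 orders per year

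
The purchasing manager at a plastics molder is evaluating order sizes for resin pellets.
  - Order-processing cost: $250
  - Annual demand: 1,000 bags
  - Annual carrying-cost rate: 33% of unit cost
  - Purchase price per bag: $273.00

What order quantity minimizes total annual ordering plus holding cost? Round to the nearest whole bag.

Holding cost per bag per year: H = 33% × $273 = $90.0900
Q* = √(2·D·S / H) = √(2·1,000·250 / 90.09) = √5,550.0 ≈ 74.50

74 bags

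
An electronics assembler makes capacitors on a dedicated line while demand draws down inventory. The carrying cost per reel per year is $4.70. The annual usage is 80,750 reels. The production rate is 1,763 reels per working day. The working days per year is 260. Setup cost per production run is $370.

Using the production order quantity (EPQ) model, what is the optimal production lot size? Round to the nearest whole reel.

3,928 reels

Daily demand d = 80,750/260 = 310.577; p = 1763; 1 − d/p = 0.82384
EPQ = √(2DS / (H(1 − d/p)))
    = √(2 × 80,750 × 370 / (4.7 × 0.82384)) ≈ 3,928.42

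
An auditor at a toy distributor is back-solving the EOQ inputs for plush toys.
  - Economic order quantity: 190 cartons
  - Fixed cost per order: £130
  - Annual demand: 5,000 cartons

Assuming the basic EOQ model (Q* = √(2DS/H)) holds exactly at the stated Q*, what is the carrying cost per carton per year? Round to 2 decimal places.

£36.01

From Q* = √(2DS/H) ⇒ Q*² = 2DS/H.
H = 2DS / Q² = 2 × 5,000 × 130 / 190² = 36.0111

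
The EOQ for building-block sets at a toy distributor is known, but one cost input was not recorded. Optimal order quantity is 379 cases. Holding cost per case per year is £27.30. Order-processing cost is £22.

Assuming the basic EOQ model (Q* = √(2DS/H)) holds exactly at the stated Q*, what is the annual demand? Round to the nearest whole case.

89,123 cases per year

From Q* = √(2DS/H) ⇒ Q*² = 2DS/H.
D = Q²H / (2S) = 379² × 27.3 / (2 × 22) = 89,122.71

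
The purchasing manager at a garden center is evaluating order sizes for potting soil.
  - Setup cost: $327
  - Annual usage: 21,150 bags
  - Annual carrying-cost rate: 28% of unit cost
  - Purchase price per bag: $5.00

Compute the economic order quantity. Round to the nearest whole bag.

3,143 bags

Holding cost per bag per year: H = 28% × $5 = $1.4000
EOQ = √(2DS/H) = √(2 × 21,150 × 327 / 1.4)
    = √(9,880,071.43) ≈ 3,143.26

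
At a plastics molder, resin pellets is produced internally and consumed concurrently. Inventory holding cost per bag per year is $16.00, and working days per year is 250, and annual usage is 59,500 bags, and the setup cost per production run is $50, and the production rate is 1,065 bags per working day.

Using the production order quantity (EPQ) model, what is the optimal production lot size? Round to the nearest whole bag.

d = 59,500/250 = 238.0000 bags/day;  effective holding cost H(1 − d/p) = 16·(1 − 238.0000/1065) = 12.42441
Q* = √(2DS / H_eff) = √(2·59,500·50 / 12.42441) ≈ 692.02

692 bags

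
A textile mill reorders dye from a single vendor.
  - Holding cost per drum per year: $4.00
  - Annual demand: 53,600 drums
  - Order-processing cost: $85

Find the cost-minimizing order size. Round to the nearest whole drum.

Q* = √(2·D·S / H) = √(2·53,600·85 / 4) = √2,278,000.0 ≈ 1,509.30

1,509 drums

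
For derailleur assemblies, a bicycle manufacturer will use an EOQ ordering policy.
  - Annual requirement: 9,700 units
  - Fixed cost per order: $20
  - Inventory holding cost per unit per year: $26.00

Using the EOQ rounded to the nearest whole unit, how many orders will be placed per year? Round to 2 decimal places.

EOQ = √(2DS/H) = √(2 × 9,700 × 20 / 26)
    = √(14,923.08) ≈ 122.16 → Q = 122
N = D/Q = 9,700/122 ≈ 79.508 orders/yr

79.51 orders per year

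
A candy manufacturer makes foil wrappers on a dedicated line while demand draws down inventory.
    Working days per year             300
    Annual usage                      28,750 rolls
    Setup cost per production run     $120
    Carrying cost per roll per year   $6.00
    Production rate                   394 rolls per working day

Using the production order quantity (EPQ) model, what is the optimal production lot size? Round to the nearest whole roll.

1,233 rolls

Daily demand d = 28,750/300 = 95.833; p = 394; 1 − d/p = 0.75677
EPQ = √(2DS / (H(1 − d/p)))
    = √(2 × 28,750 × 120 / (6 × 0.75677)) ≈ 1,232.73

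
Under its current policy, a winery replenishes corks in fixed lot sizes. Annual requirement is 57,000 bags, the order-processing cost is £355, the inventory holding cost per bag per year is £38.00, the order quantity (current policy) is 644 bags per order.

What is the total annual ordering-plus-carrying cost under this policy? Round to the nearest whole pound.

Orders/yr = 57,000/644 = 88.509; ordering cost = 88.509 × £355 = £31,420.81
Average inventory = 644/2 = 322; holding cost = 322 × £38 = £12,236.00
Total = £31,420.81 + £12,236.00 = £43,656.81

£43,657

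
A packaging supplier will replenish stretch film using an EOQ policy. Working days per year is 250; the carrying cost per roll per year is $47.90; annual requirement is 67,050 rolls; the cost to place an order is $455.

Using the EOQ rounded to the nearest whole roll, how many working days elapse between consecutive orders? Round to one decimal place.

EOQ = √(2DS/H) = √(2 × 67,050 × 455 / 47.9)
    = √(1,273,810.02) ≈ 1,128.63 → Q = 1,129 rolls
T = Q/D × 250 days = 1,129/67,050 × 250 = 4.210 days

4.2 days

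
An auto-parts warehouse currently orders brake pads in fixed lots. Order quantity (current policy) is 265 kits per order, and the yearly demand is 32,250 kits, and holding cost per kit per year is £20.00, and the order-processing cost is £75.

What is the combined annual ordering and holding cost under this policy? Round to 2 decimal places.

£11,777.36

Orders/yr = 32,250/265 = 121.698; ordering cost = 121.698 × £75 = £9,127.36
Average inventory = 265/2 = 132.5; holding cost = 132.5 × £20 = £2,650.00
Total = £9,127.36 + £2,650.00 = £11,777.36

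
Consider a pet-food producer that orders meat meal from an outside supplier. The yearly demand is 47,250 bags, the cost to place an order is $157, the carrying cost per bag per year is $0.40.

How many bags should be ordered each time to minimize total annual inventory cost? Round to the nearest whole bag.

Optimal lot size Q* = (2 × 47,250 × $157 / $0.4)^½ ≈ 6,090.26

6,090 bags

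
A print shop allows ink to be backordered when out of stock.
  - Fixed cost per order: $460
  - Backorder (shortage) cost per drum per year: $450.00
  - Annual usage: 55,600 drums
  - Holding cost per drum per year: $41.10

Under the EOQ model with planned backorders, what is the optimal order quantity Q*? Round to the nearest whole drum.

1,165 drums

Q* = √(2DS/H) · √((H + b)/b)
   = √(2 × 55,600 × 460 / 41.1) · √((41.1 + 450) / 450)
   = 1,115.605 × 1.0447 ≈ 1,165.44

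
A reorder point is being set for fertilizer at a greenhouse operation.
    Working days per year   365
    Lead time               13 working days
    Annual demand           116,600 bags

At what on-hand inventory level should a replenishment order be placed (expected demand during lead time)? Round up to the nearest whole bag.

4,153 bags

Daily demand d = 116,600 / 365 = 319.452 bags/day
Demand during lead time = 319.452 × 13 = 4,152.88
Reorder point = 4,152.88 → round up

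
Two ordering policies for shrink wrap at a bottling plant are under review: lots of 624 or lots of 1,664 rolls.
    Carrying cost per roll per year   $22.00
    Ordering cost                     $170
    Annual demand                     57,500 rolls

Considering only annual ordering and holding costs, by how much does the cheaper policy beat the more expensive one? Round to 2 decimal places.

Annual cost at Q: ordering D·S/Q plus holding Q·H/2.
TC(624) = (57,500/624)×170 + (624/2)×22 = $22,529.06
TC(1,664) = (57,500/1,664)×170 + (1,664/2)×22 = $24,178.40
Lots of 624 are cheaper by $1,649.33.

$1,649.33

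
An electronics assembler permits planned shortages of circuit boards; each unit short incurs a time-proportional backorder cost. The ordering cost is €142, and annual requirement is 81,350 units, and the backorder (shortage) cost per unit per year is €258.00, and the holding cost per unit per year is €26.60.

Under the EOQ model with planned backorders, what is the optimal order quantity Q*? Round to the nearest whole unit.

979 units

Basic EOQ = √(2·81,350·142/26.6) = 931.960
Backorder adjustment √((H+b)/b) = √((26.6+258)/258) = 1.0503
Q* = 931.960 × 1.0503 ≈ 978.82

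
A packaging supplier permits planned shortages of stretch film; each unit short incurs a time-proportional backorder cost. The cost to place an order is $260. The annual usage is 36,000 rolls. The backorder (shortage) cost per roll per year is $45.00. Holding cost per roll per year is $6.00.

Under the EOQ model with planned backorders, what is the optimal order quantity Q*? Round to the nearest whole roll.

1,880 rolls

Q* = √(2DS/H) · √((H + b)/b)
   = √(2 × 36,000 × 260 / 6) · √((6 + 45) / 45)
   = 1,766.352 × 1.0646 ≈ 1,880.43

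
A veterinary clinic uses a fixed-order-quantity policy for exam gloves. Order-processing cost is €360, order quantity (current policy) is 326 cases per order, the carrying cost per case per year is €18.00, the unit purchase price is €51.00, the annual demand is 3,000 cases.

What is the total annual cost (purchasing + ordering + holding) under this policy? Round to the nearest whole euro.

Orders/yr = 3,000/326 = 9.202; ordering cost = 9.202 × €360 = €3,312.88
Average inventory = 326/2 = 163; holding cost = 163 × €18 = €2,934.00
Purchase cost = D·C = 3,000 × 51 = €153,000.00
Total = €3,312.88 + €2,934.00 + €153,000.00 = €159,246.88

€159,247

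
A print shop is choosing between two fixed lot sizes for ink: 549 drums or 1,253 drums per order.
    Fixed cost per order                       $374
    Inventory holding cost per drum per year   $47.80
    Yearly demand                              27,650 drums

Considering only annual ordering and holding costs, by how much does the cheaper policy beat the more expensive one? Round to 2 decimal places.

$6,242.42

For each Q, cost = (D/Q)·S + (Q/2)·H.
TC(549) = (27,650/549)×374 + (549/2)×47.8 = $31,957.35
TC(1,253) = (27,650/1,253)×374 + (1,253/2)×47.8 = $38,199.77
Cheaper: Q = 549.  Difference = $6,242.42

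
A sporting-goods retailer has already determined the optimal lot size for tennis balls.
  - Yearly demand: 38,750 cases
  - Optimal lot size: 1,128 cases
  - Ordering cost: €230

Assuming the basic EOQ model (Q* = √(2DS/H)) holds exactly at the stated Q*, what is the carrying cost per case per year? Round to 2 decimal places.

From Q* = √(2DS/H) ⇒ Q*² = 2DS/H.
H = 2DS / Q² = 2 × 38,750 × 230 / 1,128² = 14.0091

€14.01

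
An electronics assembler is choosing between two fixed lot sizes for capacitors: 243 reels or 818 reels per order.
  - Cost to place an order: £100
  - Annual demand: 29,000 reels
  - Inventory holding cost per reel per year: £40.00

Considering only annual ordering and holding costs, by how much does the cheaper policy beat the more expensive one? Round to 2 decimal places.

For each Q, cost = (D/Q)·S + (Q/2)·H.
TC(243) = (29,000/243)×100 + (243/2)×40 = £16,794.16
TC(818) = (29,000/818)×100 + (818/2)×40 = £19,905.23
Cheaper: Q = 243.  Difference = £3,111.08

£3,111.08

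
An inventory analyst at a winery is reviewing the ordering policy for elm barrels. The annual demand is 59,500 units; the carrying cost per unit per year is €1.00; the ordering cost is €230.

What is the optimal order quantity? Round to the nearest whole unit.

5,232 units

Q* = √(2·D·S / H) = √(2·59,500·230 / 1) = √27,370,000.0 ≈ 5,231.63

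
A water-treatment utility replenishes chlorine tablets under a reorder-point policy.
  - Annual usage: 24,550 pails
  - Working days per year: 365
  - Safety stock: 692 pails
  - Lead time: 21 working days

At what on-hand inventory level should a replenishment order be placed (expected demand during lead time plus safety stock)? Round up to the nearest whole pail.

2,105 pails

Daily demand d = 24,550 / 365 = 67.260 pails/day
Demand during lead time = 67.260 × 21 = 1,412.47
Reorder point = 1,412.47 + 692 = 2,104.47 → round up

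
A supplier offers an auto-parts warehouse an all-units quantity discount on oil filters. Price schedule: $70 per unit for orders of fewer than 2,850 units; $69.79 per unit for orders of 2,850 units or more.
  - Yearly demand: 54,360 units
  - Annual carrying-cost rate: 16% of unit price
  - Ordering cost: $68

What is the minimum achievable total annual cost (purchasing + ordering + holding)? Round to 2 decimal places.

H₁ = 16%×$70 = $11.2000;  H₂ = 16%×$69.79 = $11.1664
EOQ₁ = √(2×54,360×68/11.2000) = 812.46  (< 2,850, feasible at tier 1)
EOQ₂ = √(2×54,360×68/11.1664) = 813.68  (< 2,850 → use Q = 2,850 at tier-2 price)
TC(tier 1 (EOQ₁), Q≈812.5) = $3,814,299.51
TC(tier 2, Q≈2,850.0) = $3,810,993.53
Minimum at tier 2: $3,810,993.53

$3,810,993.53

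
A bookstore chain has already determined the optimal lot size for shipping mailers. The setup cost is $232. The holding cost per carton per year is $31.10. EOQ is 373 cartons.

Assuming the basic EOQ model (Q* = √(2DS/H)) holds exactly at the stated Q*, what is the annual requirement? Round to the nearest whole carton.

9,325 cartons per year

From Q* = √(2DS/H) ⇒ Q*² = 2DS/H.
D = Q²H / (2S) = 373² × 31.1 / (2 × 232) = 9,325.24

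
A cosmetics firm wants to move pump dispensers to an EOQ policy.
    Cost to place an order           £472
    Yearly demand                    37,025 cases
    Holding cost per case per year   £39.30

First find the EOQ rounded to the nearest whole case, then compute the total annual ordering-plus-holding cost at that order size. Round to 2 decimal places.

Optimal lot size Q* = (2 × 37,025 × £472 / £39.3)^½ ≈ 943.06 → Q = 943 cases
Orders/yr = 37,025/943 = 39.263; ordering cost = 39.263 × £472 = £18,532.13
Average inventory = 943/2 = 471.5; holding cost = 471.5 × £39.3 = £18,529.95
Total = £18,532.13 + £18,529.95 = £37,062.08

£37,062.08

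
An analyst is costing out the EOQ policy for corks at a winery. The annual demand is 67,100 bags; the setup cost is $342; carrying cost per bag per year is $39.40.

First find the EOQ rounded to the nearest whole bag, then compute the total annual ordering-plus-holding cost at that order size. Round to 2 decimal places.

$42,524.33

EOQ = √(2DS/H) = √(2 × 67,100 × 342 / 39.4)
    = √(1,164,883.25) ≈ 1,079.30 → Q = 1,079 bags
Ordering: D/Q × S = 67,100/1,079 × $342 = $21,268.03
Holding:  Q/2 × H = 1,079/2 × $39.4 = $21,256.30
Total = $21,268.03 + $21,256.30 = $42,524.33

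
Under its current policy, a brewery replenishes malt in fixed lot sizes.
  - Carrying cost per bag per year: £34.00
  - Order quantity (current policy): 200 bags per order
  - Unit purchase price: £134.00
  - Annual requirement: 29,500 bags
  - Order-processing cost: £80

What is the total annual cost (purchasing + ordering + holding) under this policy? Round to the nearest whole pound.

Annual ordering cost = (D/Q)·S = (29,500/200) × 80 = £11,800.00
Annual holding cost  = (Q/2)·H = (200/2) × 34 = £3,400.00
Purchase cost = D·C = 29,500 × 134 = £3,953,000.00
Total = £11,800.00 + £3,400.00 + £3,953,000.00 = £3,968,200.00

£3,968,200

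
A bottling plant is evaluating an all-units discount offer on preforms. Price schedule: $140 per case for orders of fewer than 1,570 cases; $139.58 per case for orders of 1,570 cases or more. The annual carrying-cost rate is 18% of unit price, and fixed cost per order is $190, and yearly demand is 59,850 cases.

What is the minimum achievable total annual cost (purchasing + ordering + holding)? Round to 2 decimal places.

$8,380,828.65

H₁ = 18%×$140 = $25.2000;  H₂ = 18%×$139.58 = $25.1244
EOQ₁ = √(2×59,850×190/25.2000) = 950.00  (< 1,570, feasible at tier 1)
EOQ₂ = √(2×59,850×190/25.1244) = 951.43  (< 1,570 → use Q = 1,570 at tier-2 price)
TC(tier 1 (EOQ₁), Q≈950.0) = $8,402,940.00
TC(tier 2, Q≈1,570.0) = $8,380,828.65
Minimum at tier 2: $8,380,828.65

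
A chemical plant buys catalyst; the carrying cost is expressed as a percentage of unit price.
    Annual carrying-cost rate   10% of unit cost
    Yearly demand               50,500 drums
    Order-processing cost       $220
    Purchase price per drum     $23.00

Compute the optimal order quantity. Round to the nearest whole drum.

H = i·C = 0.1 × $23 = $2.3000 per drum-year
2DS/H = 2·50,500·220/2.3 = 9,660,869.57
EOQ = √9,660,869.57 ≈ 3,108.19

3,108 drums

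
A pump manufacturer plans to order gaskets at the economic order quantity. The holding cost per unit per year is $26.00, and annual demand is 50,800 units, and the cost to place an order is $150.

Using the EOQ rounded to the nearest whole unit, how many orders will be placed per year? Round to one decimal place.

Q* = √(2·D·S / H) = √(2·50,800·150 / 26) = √586,153.8 ≈ 765.61 → Q = 766
N = D/Q = 50,800/766 ≈ 66.319 orders/yr

66.3 orders per year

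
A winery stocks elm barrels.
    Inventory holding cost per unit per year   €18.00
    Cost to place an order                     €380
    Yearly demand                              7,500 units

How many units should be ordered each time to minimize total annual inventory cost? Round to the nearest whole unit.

EOQ = √(2DS/H) = √(2 × 7,500 × 380 / 18)
    = √(316,666.67) ≈ 562.73

563 units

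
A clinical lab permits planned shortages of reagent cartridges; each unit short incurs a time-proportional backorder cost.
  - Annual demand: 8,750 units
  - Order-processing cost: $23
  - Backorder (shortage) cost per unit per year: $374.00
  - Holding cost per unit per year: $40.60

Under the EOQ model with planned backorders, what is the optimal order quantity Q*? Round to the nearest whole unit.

Basic EOQ = √(2·8,750·23/40.6) = 99.568
Backorder adjustment √((H+b)/b) = √((40.6+374)/374) = 1.0529
Q* = 99.568 × 1.0529 ≈ 104.83

105 units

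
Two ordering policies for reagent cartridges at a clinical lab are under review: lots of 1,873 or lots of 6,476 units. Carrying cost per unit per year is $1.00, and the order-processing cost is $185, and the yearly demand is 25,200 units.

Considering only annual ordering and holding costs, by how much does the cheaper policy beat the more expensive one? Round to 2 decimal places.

$532.33

Annual cost at Q: ordering D·S/Q plus holding Q·H/2.
TC(1,873) = (25,200/1,873)×185 + (1,873/2)×1 = $3,425.55
TC(6,476) = (25,200/6,476)×185 + (6,476/2)×1 = $3,957.89
Cheaper: Q = 1,873.  Difference = $532.33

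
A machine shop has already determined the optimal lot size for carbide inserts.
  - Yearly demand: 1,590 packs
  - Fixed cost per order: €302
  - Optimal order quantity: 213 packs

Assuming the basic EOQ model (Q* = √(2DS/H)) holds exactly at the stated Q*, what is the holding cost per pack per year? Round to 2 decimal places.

€21.17

From Q* = √(2DS/H) ⇒ Q*² = 2DS/H.
H = 2DS / Q² = 2 × 1,590 × 302 / 213² = 21.1678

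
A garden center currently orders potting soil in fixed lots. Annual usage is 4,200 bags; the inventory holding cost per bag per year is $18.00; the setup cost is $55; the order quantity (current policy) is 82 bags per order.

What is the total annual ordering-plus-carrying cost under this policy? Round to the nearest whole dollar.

Annual ordering cost = (D/Q)·S = (4,200/82) × 55 = $2,817.07
Annual holding cost  = (Q/2)·H = (82/2) × 18 = $738.00
Total = $2,817.07 + $738.00 = $3,555.07

$3,555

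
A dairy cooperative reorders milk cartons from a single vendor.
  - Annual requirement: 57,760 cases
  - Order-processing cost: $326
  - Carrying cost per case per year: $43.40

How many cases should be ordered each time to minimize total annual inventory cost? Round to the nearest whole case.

932 cases

Optimal lot size Q* = (2 × 57,760 × $326 / $43.4)^½ ≈ 931.52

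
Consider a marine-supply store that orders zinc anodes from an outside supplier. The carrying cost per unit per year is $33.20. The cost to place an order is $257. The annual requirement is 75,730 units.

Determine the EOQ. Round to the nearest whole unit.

Q* = √(2·D·S / H) = √(2·75,730·257 / 33.2) = √1,172,446.4 ≈ 1,082.80

1,083 units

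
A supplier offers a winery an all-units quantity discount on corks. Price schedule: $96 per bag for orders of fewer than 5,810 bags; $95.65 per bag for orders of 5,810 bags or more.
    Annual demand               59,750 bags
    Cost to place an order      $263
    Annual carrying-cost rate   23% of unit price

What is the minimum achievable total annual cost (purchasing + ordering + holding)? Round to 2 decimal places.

H₁ = 23%×$96 = $22.0800;  H₂ = 23%×$95.65 = $21.9995
EOQ₁ = √(2×59,750×263/22.0800) = 1,193.06  (< 5,810, feasible at tier 1)
EOQ₂ = √(2×59,750×263/21.9995) = 1,195.24  (< 5,810 → use Q = 5,810 at tier-2 price)
TC(tier 1 (EOQ₁), Q≈1,193.1) = $5,762,342.77
TC(tier 2, Q≈5,810.0) = $5,781,700.74
Minimum at tier 1 (EOQ₁): $5,762,342.77

$5,762,342.77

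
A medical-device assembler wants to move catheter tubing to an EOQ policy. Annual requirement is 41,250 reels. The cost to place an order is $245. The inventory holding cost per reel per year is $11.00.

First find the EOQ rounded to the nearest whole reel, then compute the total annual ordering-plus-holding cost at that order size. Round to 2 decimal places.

$14,910.99

EOQ = √(2DS/H) = √(2 × 41,250 × 245 / 11)
    = √(1,837,500.00) ≈ 1,355.54 → Q = 1,356 reels
Ordering: D/Q × S = 41,250/1,356 × $245 = $7,452.99
Holding:  Q/2 × H = 1,356/2 × $11 = $7,458.00
Total = $7,452.99 + $7,458.00 = $14,910.99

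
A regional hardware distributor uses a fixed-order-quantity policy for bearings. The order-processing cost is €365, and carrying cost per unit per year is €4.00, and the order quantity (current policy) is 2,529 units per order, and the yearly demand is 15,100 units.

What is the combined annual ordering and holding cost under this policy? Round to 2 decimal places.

€7,237.32

Ordering: D/Q × S = 15,100/2,529 × €365 = €2,179.32
Holding:  Q/2 × H = 2,529/2 × €4 = €5,058.00
Total = €2,179.32 + €5,058.00 = €7,237.32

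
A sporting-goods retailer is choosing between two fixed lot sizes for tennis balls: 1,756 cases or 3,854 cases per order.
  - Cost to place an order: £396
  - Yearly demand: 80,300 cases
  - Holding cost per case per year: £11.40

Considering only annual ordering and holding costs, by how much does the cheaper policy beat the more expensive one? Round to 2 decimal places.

TC(Q) = (D/Q)S + (Q/2)H
TC(1,756) = (80,300/1,756)×396 + (1,756/2)×11.4 = £28,117.86
TC(3,854) = (80,300/3,854)×396 + (3,854/2)×11.4 = £30,218.66
Cheaper: Q = 1,756.  Difference = £2,100.80

£2,100.80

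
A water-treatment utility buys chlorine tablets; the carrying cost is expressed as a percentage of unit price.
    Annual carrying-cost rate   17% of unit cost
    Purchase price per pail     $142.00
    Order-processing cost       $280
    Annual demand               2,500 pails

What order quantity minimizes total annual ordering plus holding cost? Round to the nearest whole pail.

H = i·C = 0.17 × $142 = $24.1400 per pail-year
Q* = √(2·D·S / H) = √(2·2,500·280 / 24.14) = √57,995.0 ≈ 240.82

241 pails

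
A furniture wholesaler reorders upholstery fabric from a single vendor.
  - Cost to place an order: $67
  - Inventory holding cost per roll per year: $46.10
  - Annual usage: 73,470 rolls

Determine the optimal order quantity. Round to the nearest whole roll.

462 rolls

2DS/H = 2·73,470·67/46.1 = 213,557.05
EOQ = √213,557.05 ≈ 462.12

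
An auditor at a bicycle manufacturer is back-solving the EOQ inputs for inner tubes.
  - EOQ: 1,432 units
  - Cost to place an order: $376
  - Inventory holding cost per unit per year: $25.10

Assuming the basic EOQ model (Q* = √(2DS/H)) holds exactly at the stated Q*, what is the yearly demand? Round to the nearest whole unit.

Since Q* = (2DS/H)^½, squaring gives Q*²·H = 2DS.
D = Q²H / (2S) = 1,432² × 25.1 / (2 × 376) = 68,445.03

68,445 units per year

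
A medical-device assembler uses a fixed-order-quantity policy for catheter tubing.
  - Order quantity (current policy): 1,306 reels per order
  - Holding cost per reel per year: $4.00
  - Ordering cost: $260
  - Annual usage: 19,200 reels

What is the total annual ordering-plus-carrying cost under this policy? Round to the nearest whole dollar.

$6,434

Ordering: D/Q × S = 19,200/1,306 × $260 = $3,822.36
Holding:  Q/2 × H = 1,306/2 × $4 = $2,612.00
Total = $3,822.36 + $2,612.00 = $6,434.36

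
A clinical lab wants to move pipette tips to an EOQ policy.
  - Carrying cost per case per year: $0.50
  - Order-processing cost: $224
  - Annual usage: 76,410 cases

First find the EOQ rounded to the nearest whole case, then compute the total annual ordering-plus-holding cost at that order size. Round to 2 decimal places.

2DS/H = 2·76,410·224/0.5 = 68,463,360.00
EOQ = √68,463,360.00 ≈ 8,274.26 → Q = 8,274 cases
Orders/yr = 76,410/8,274 = 9.235; ordering cost = 9.235 × $224 = $2,068.63
Average inventory = 8,274/2 = 4137; holding cost = 4137 × $0.5 = $2,068.50
Total = $2,068.63 + $2,068.50 = $4,137.13

$4,137.13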